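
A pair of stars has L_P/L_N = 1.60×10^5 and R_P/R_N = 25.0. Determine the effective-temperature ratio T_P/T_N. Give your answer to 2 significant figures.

L ∝ R²T⁴ gives T ∝ (L/R²)^(1/4), so
T_P/T_N = (1.60×10^5 / 25.0²)^(1/4) = (256.0)^(1/4) = 4.000.

4.0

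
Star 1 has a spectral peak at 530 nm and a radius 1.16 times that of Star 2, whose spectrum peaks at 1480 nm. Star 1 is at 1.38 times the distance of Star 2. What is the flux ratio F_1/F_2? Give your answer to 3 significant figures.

Wien's law: T_1/T_2 = λ_2/λ_1 = 1480/530 = 2.792.
L_1/L_2 = (R_1/R_2)²(T_1/T_2)⁴ = (1.16)²(2.792)⁴ = 81.82.
F_1/F_2 = (L_1/L_2)/(d_1/d_2)² = 81.82/(1.38)² = 42.96.

43.0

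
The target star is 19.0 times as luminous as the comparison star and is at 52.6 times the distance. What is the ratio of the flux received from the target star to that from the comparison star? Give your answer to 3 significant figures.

F = L/(4πd²), so F_t/F_c = (L_t/L_c) / (d_t/d_c)²
= 19.0 / (52.6)² = 19.0 / 2767 = 0.006867.

0.00687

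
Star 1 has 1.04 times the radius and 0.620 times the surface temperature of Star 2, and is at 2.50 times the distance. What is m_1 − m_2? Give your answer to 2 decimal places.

3.98

L_1/L_2 = (1.04)²(0.620)⁴ = 0.1598.
F_1/F_2 = (L_1/L_2)/(d_1/d_2)² = 0.1598/6.250 = 0.02557.
m_1 − m_2 = −2.5 log₁₀(0.02557) = 3.98.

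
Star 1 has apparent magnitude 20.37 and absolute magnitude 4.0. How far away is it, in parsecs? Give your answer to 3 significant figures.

1.88×10^4 pc

m − M = 5 log₁₀(d/10 pc)
20.37 − (4.0) = 16.37 = 5 log₁₀(d/10)
d = 10 × 10^(16.37/5) = 10 × 10^3.274 = 1.879×10^4 pc.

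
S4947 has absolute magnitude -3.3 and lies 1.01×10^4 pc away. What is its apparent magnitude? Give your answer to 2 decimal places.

11.72

m = M + 5 log₁₀(d/10 pc) = -3.3 + 5 log₁₀(1.01×10^4/10)
  = -3.3 + 5 × 3.004 = -3.3 + 15.02 = 11.72.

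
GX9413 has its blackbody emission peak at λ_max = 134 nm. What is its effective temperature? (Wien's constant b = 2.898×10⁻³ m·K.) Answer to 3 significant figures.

2.16×10^4 K

T = b/λ_max = 2.898×10⁻³ / (134×10⁻⁹) = 2.163×10^4 K.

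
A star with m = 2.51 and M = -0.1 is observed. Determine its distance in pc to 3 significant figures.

m − M = 5 log₁₀(d/10 pc)
2.51 − (-0.1) = 2.61 = 5 log₁₀(d/10)
d = 10 × 10^(2.61/5) = 10 × 10^0.522 = 33.27 pc.

33.3 pc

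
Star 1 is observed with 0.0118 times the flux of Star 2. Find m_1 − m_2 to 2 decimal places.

4.82

m_1 − m_2 = −2.5 log₁₀(F_1/F_2) = −2.5 log₁₀(0.0118) = −2.5 × (-1.928) = 4.820.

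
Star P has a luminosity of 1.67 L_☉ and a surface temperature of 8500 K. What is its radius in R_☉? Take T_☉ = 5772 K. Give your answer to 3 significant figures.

R/R_☉ = √(L/L_☉) / (T/T_☉)² = √(1.67) / (1.473)²
       = 1.292 / 2.169 = 0.5959.

0.596 R_☉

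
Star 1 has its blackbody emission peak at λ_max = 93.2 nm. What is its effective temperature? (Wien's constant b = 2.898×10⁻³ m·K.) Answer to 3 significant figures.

T = b/λ_max = 2.898×10⁻³ / (93.2×10⁻⁹) = 3.109×10^4 K.

3.11×10^4 K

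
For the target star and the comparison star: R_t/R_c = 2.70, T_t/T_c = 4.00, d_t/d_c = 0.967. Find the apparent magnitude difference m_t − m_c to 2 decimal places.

-8.25

L_t/L_c = (2.70)²(4.00)⁴ = 1866.
F_t/F_c = (L_t/L_c)/(d_t/d_c)² = 1866/0.9351 = 1996.
m_t − m_c = −2.5 log₁₀(1996) = -8.25.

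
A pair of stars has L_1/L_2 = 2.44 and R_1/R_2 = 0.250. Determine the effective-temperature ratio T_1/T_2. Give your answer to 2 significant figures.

L ∝ R²T⁴ gives T ∝ (L/R²)^(1/4), so
T_1/T_2 = (2.44 / 0.250²)^(1/4) = (39.04)^(1/4) = 2.500.

2.5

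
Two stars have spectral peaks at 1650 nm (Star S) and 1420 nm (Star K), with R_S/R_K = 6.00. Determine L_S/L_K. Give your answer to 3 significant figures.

19.7

Wien's law gives T ∝ 1/λ_max, so T_S/T_K = λ_K/λ_S = 1420/1650 = 0.8606.
Then L ∝ R²T⁴ gives L_S/L_K = (6.00)² × (0.8606)⁴ = 36.00 × 0.5486 = 19.75.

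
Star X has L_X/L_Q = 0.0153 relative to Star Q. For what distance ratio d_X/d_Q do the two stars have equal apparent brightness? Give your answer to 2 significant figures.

Equal flux requires L_X/d_X² = L_Q/d_Q², so d_X/d_Q = √(L_X/L_Q)
= √(0.0153) = 0.1237.

0.12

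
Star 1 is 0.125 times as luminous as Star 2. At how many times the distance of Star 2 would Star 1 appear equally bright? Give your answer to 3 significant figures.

0.354

Equal flux requires L_1/d_1² = L_2/d_2², so d_1/d_2 = √(L_1/L_2)
= √(0.125) = 0.3536.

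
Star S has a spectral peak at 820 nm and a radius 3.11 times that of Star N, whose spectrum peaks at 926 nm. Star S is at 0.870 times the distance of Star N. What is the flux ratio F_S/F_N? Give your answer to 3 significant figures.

Wien's law: T_S/T_N = λ_N/λ_S = 926/820 = 1.129.
L_S/L_N = (R_S/R_N)²(T_S/T_N)⁴ = (3.11)²(1.129)⁴ = 15.73.
F_S/F_N = (L_S/L_N)/(d_S/d_N)² = 15.73/(0.870)² = 20.78.

20.8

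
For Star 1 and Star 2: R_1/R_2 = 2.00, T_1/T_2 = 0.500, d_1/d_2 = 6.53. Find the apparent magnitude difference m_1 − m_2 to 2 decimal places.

5.58

L_1/L_2 = (2.00)²(0.500)⁴ = 0.2500.
F_1/F_2 = (L_1/L_2)/(d_1/d_2)² = 0.2500/42.64 = 0.005863.
m_1 − m_2 = −2.5 log₁₀(0.005863) = 5.58.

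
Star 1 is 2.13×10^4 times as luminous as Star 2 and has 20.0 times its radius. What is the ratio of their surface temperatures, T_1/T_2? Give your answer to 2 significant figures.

L ∝ R²T⁴ gives T ∝ (L/R²)^(1/4), so
T_1/T_2 = (2.13×10^4 / 20.0²)^(1/4) = (53.25)^(1/4) = 2.701.

2.7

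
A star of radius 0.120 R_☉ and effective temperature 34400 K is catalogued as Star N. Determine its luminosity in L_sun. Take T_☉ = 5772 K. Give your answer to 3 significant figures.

18.2 L_sun

L/L_☉ = (R/R_☉)² (T/T_☉)⁴ = (0.120)² × (34400/5772)⁴
       = 0.01440 × (5.960)⁴ = 0.01440 × 1262 = 18.17.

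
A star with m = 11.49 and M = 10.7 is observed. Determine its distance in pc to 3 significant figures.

m − M = 5 log₁₀(d/10 pc)
11.49 − (10.7) = 0.79 = 5 log₁₀(d/10)
d = 10 × 10^(0.79/5) = 10 × 10^0.158 = 14.39 pc.

14.4 pc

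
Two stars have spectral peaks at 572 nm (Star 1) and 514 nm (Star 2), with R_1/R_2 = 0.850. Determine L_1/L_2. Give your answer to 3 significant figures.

Wien's law gives T ∝ 1/λ_max, so T_1/T_2 = λ_2/λ_1 = 514/572 = 0.8986.
Then L ∝ R²T⁴ gives L_1/L_2 = (0.850)² × (0.8986)⁴ = 0.7225 × 0.6520 = 0.4711.

0.471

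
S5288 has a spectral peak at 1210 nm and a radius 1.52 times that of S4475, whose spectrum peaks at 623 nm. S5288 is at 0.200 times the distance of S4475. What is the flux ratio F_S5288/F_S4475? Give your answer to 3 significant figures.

Wien's law: T_S5288/T_S4475 = λ_S4475/λ_S5288 = 623/1210 = 0.5149.
L_S5288/L_S4475 = (R_S5288/R_S4475)²(T_S5288/T_S4475)⁴ = (1.52)²(0.5149)⁴ = 0.1624.
F_S5288/F_S4475 = (L_S5288/L_S4475)/(d_S5288/d_S4475)² = 0.1624/(0.200)² = 4.059.

4.06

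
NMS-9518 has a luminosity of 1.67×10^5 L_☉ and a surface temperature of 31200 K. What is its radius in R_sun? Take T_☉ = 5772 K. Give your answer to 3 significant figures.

R/R_☉ = √(L/L_☉) / (T/T_☉)² = √(1.67×10^5) / (5.405)²
       = 408.7 / 29.22 = 13.99.

14.0 R_sun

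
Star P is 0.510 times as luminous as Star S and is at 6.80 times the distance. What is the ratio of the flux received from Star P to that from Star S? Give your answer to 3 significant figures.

F = L/(4πd²), so F_P/F_S = (L_P/L_S) / (d_P/d_S)²
= 0.510 / (6.80)² = 0.510 / 46.24 = 0.01103.

0.0110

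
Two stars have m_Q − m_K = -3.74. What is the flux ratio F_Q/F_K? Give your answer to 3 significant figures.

F_Q/F_K = 10^(−(m_Q − m_K)/2.5) = 10^(3.74/2.5) = 10^1.496 = 31.33.

31.3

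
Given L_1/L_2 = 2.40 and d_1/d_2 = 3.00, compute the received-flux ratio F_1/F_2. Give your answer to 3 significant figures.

0.267

F = L/(4πd²), so F_1/F_2 = (L_1/L_2) / (d_1/d_2)²
= 2.40 / (3.00)² = 2.40 / 9.000 = 0.2667.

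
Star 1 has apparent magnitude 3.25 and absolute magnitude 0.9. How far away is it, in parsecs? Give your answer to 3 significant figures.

29.5 pc

m − M = 5 log₁₀(d/10 pc)
3.25 − (0.9) = 2.35 = 5 log₁₀(d/10)
d = 10 × 10^(2.35/5) = 10 × 10^0.470 = 29.51 pc.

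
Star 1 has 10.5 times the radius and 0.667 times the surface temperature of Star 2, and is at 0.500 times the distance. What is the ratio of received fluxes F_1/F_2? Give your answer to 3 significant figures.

87.3

L_1/L_2 = (R_1/R_2)²(T_1/T_2)⁴ = (10.5)² × (0.667)⁴ = 21.82.
F_1/F_2 = (L_1/L_2)/(d_1/d_2)² = 21.82 / (0.500)² = 87.29.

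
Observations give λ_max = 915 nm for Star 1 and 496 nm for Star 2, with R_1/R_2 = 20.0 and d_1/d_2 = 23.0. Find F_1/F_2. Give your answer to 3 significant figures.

0.0653

Wien's law: T_1/T_2 = λ_2/λ_1 = 496/915 = 0.5421.
L_1/L_2 = (R_1/R_2)²(T_1/T_2)⁴ = (20.0)²(0.5421)⁴ = 34.54.
F_1/F_2 = (L_1/L_2)/(d_1/d_2)² = 34.54/(23.0)² = 0.06529.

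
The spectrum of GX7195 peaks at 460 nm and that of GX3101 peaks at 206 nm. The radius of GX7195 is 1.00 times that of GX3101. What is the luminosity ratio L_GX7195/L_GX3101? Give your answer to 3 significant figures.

0.0402

Wien's law gives T ∝ 1/λ_max, so T_GX7195/T_GX3101 = λ_GX3101/λ_GX7195 = 206/460 = 0.4478.
Then L ∝ R²T⁴ gives L_GX7195/L_GX3101 = (1.00)² × (0.4478)⁴ = 1.000 × 0.04022 = 0.04022.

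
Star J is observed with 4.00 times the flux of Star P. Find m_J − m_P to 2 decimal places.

m_J − m_P = −2.5 log₁₀(F_J/F_P) = −2.5 log₁₀(4.00) = −2.5 × (0.602) = -1.505.

-1.51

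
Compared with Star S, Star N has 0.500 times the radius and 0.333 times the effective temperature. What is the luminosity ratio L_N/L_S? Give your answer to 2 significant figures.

From the Stefan–Boltzmann law, L ∝ R²T⁴, so
L_N/L_S = (R_N/R_S)² (T_N/T_S)⁴ = (0.500)² × (0.333)⁴ = 0.2500 × 0.01230 = 0.003074.

0.0031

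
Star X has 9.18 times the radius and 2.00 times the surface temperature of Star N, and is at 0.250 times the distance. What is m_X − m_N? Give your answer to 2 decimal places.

-10.83

L_X/L_N = (9.18)²(2.00)⁴ = 1348.
F_X/F_N = (L_X/L_N)/(d_X/d_N)² = 1348/0.06250 = 2.157×10^4.
m_X − m_N = −2.5 log₁₀(2.157×10^4) = -10.83.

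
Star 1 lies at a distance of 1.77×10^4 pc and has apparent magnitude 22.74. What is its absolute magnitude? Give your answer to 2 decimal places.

6.50

M = m − 5 log₁₀(d/10 pc) = 22.74 − 5 log₁₀(1.77×10^4/10)
  = 22.74 − 5 × 3.248 = 22.74 − 16.24 = 6.50.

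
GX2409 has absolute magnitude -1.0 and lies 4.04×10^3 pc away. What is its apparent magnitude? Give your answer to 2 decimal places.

12.03

m = M + 5 log₁₀(d/10 pc) = -1.0 + 5 log₁₀(4.04×10^3/10)
  = -1.0 + 5 × 2.606 = -1.0 + 13.03 = 12.03.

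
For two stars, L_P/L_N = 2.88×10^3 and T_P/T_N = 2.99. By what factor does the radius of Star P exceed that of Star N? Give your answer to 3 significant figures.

L ∝ R²T⁴ gives R ∝ √L / T², so
R_P/R_N = √(2.88×10^3) / (2.99)² = 53.67 / 8.940 = 6.003.

6.00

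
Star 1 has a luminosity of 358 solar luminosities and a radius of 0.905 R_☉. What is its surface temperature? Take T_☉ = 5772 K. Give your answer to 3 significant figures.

2.64×10^4 K

T/T_☉ = (L/L_☉)^(1/4) / (R/R_☉)^(1/2)
T = 5772 × (358)^(1/4) / √(0.905) = 5772 × 4.350 / 0.9513 = 2.639×10^4 K.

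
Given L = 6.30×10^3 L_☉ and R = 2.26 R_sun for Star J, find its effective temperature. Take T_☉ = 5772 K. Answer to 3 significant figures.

3.42×10^4 K

T/T_☉ = (L/L_☉)^(1/4) / (R/R_☉)^(1/2)
T = 5772 × (6.30×10^3)^(1/4) / √(2.26) = 5772 × 8.909 / 1.503 = 3.421×10^4 K.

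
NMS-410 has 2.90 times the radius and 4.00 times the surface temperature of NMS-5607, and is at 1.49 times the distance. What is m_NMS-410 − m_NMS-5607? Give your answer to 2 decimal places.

L_NMS-410/L_NMS-5607 = (2.90)²(4.00)⁴ = 2153.
F_NMS-410/F_NMS-5607 = (L_NMS-410/L_NMS-5607)/(d_NMS-410/d_NMS-5607)² = 2153/2.220 = 969.8.
m_NMS-410 − m_NMS-5607 = −2.5 log₁₀(969.8) = -7.47.

-7.47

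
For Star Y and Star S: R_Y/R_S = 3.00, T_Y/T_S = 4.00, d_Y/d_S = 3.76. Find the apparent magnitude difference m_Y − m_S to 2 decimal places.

L_Y/L_S = (3.00)²(4.00)⁴ = 2304.
F_Y/F_S = (L_Y/L_S)/(d_Y/d_S)² = 2304/14.14 = 163.0.
m_Y − m_S = −2.5 log₁₀(163.0) = -5.53.

-5.53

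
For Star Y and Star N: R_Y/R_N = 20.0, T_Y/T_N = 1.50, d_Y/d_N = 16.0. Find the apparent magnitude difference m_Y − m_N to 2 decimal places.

-2.25

L_Y/L_N = (20.0)²(1.50)⁴ = 2025.
F_Y/F_N = (L_Y/L_N)/(d_Y/d_N)² = 2025/256.0 = 7.910.
m_Y − m_N = −2.5 log₁₀(7.910) = -2.25.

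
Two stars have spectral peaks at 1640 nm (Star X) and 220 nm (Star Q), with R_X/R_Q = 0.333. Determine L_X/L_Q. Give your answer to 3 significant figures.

3.59×10^-5

Wien's law gives T ∝ 1/λ_max, so T_X/T_Q = λ_Q/λ_X = 220/1640 = 0.1341.
Then L ∝ R²T⁴ gives L_X/L_Q = (0.333)² × (0.1341)⁴ = 0.1109 × 3.238×10^-4 = 3.591×10^-5.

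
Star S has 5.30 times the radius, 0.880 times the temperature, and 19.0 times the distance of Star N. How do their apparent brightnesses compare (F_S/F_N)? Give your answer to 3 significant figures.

L_S/L_N = (R_S/R_N)²(T_S/T_N)⁴ = (5.30)² × (0.880)⁴ = 16.85.
F_S/F_N = (L_S/L_N)/(d_S/d_N)² = 16.85 / (19.0)² = 0.04666.

0.0467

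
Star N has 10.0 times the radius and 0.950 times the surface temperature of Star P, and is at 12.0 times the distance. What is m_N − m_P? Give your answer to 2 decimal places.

L_N/L_P = (10.0)²(0.950)⁴ = 81.45.
F_N/F_P = (L_N/L_P)/(d_N/d_P)² = 81.45/144.0 = 0.5656.
m_N − m_P = −2.5 log₁₀(0.5656) = 0.62.

0.62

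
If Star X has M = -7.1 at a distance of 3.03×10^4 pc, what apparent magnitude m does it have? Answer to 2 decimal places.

10.31

m = M + 5 log₁₀(d/10 pc) = -7.1 + 5 log₁₀(3.03×10^4/10)
  = -7.1 + 5 × 3.481 = -7.1 + 17.41 = 10.31.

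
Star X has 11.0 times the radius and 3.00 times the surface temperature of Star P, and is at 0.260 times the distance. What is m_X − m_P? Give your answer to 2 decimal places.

-12.90

L_X/L_P = (11.0)²(3.00)⁴ = 9801.
F_X/F_P = (L_X/L_P)/(d_X/d_P)² = 9801/0.06760 = 1.450×10^5.
m_X − m_P = −2.5 log₁₀(1.450×10^5) = -12.90.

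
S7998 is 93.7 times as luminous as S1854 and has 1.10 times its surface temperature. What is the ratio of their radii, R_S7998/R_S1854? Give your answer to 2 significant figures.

8.0

L ∝ R²T⁴ gives R ∝ √L / T², so
R_S7998/R_S1854 = √(93.7) / (1.10)² = 9.680 / 1.210 = 8.000.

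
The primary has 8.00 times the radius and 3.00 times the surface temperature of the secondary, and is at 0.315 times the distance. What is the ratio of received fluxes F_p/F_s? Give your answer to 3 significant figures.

L_p/L_s = (R_p/R_s)²(T_p/T_s)⁴ = (8.00)² × (3.00)⁴ = 5184.
F_p/F_s = (L_p/L_s)/(d_p/d_s)² = 5184 / (0.315)² = 5.224×10^4.

5.22×10^4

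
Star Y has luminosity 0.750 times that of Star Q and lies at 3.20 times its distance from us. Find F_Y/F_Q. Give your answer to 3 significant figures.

0.0732

F = L/(4πd²), so F_Y/F_Q = (L_Y/L_Q) / (d_Y/d_Q)²
= 0.750 / (3.20)² = 0.750 / 10.24 = 0.07324.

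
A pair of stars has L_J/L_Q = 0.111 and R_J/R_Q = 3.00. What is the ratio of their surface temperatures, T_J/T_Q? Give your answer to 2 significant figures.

L ∝ R²T⁴ gives T ∝ (L/R²)^(1/4), so
T_J/T_Q = (0.111 / 3.00²)^(1/4) = (0.01233)^(1/4) = 0.3332.

0.33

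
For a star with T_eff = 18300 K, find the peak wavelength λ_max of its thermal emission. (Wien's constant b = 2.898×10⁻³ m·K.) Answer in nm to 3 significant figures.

λ_max = b/T = 2.898×10⁻³ / 18300 = 1.58×10^-7 m = 158.4 nm.

158 nm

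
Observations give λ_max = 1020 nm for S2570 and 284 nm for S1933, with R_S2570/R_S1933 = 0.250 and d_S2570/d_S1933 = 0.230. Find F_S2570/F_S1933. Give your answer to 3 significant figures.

Wien's law: T_S2570/T_S1933 = λ_S1933/λ_S2570 = 284/1020 = 0.2784.
L_S2570/L_S1933 = (R_S2570/R_S1933)²(T_S2570/T_S1933)⁴ = (0.250)²(0.2784)⁴ = 3.756×10^-4.
F_S2570/F_S1933 = (L_S2570/L_S1933)/(d_S2570/d_S1933)² = 3.756×10^-4/(0.230)² = 0.007101.

0.00710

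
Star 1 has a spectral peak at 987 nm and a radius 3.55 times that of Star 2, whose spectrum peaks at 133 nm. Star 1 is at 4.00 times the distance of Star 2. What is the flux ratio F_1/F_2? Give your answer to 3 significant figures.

2.60×10^-4

Wien's law: T_1/T_2 = λ_2/λ_1 = 133/987 = 0.1348.
L_1/L_2 = (R_1/R_2)²(T_1/T_2)⁴ = (3.55)²(0.1348)⁴ = 0.004155.
F_1/F_2 = (L_1/L_2)/(d_1/d_2)² = 0.004155/(4.00)² = 2.597×10^-4.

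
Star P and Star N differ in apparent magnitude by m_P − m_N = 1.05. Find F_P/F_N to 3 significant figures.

F_P/F_N = 10^(−(m_P − m_N)/2.5) = 10^(-1.05/2.5) = 10^-0.420 = 0.3802.

0.380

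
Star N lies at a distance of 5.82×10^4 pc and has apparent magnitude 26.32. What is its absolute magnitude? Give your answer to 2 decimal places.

7.50

M = m − 5 log₁₀(d/10 pc) = 26.32 − 5 log₁₀(5.82×10^4/10)
  = 26.32 − 5 × 3.765 = 26.32 − 18.82 = 7.50.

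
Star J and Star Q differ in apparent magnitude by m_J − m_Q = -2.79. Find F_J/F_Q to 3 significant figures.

F_J/F_Q = 10^(−(m_J − m_Q)/2.5) = 10^(2.79/2.5) = 10^1.116 = 13.06.

13.1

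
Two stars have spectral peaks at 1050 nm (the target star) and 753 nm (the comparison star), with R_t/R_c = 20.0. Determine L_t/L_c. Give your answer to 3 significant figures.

Wien's law gives T ∝ 1/λ_max, so T_t/T_c = λ_c/λ_t = 753/1050 = 0.7171.
Then L ∝ R²T⁴ gives L_t/L_c = (20.0)² × (0.7171)⁴ = 400.0 × 0.2645 = 105.8.

106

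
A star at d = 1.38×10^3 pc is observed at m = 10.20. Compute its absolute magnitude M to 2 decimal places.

M = m − 5 log₁₀(d/10 pc) = 10.20 − 5 log₁₀(1.38×10^3/10)
  = 10.20 − 5 × 2.140 = 10.20 − 10.70 = -0.50.

-0.50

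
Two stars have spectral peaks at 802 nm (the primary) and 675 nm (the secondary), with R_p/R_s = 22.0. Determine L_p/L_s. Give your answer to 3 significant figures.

Wien's law gives T ∝ 1/λ_max, so T_p/T_s = λ_s/λ_p = 675/802 = 0.8416.
Then L ∝ R²T⁴ gives L_p/L_s = (22.0)² × (0.8416)⁴ = 484.0 × 0.5018 = 242.9.

243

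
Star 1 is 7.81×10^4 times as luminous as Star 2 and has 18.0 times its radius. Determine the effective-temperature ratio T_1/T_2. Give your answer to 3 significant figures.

3.94

L ∝ R²T⁴ gives T ∝ (L/R²)^(1/4), so
T_1/T_2 = (7.81×10^4 / 18.0²)^(1/4) = (241.0)^(1/4) = 3.940.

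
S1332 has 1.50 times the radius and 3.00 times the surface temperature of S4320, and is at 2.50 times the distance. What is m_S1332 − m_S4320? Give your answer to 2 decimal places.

-3.66

L_S1332/L_S4320 = (1.50)²(3.00)⁴ = 182.2.
F_S1332/F_S4320 = (L_S1332/L_S4320)/(d_S1332/d_S4320)² = 182.2/6.250 = 29.16.
m_S1332 − m_S4320 = −2.5 log₁₀(29.16) = -3.66.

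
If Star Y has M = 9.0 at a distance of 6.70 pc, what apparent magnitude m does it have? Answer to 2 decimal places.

8.13

m = M + 5 log₁₀(d/10 pc) = 9.0 + 5 log₁₀(6.70/10)
  = 9.0 + 5 × -0.174 = 9.0 + -0.87 = 8.13.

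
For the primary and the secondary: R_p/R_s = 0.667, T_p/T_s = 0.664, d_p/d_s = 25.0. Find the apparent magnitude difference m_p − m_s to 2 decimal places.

9.65

L_p/L_s = (0.667)²(0.664)⁴ = 0.08648.
F_p/F_s = (L_p/L_s)/(d_p/d_s)² = 0.08648/625.0 = 1.384×10^-4.
m_p − m_s = −2.5 log₁₀(1.384×10^-4) = 9.65.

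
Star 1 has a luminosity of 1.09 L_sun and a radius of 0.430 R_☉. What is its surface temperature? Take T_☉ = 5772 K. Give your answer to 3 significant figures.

T/T_☉ = (L/L_☉)^(1/4) / (R/R_☉)^(1/2)
T = 5772 × (1.09)^(1/4) / √(0.430) = 5772 × 1.022 / 0.6557 = 8994 K.

8.99×10^3 K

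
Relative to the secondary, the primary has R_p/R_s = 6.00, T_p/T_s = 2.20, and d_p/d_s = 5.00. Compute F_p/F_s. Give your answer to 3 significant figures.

33.7

L_p/L_s = (R_p/R_s)²(T_p/T_s)⁴ = (6.00)² × (2.20)⁴ = 843.3.
F_p/F_s = (L_p/L_s)/(d_p/d_s)² = 843.3 / (5.00)² = 33.73.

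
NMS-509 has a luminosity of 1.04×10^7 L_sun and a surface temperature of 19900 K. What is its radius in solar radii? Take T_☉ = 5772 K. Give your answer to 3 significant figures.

271 solar radii

R/R_☉ = √(L/L_☉) / (T/T_☉)² = √(1.04×10^7) / (3.448)²
       = 3225 / 11.89 = 271.3.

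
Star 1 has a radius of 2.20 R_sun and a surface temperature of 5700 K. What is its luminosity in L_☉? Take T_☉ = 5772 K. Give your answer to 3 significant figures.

L/L_☉ = (R/R_☉)² (T/T_☉)⁴ = (2.20)² × (5700/5772)⁴
       = 4.840 × (0.9875)⁴ = 4.840 × 0.9510 = 4.603.

4.60 L_☉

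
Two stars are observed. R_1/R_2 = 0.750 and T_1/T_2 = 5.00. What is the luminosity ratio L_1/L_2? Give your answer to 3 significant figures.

From the Stefan–Boltzmann law, L ∝ R²T⁴, so
L_1/L_2 = (R_1/R_2)² (T_1/T_2)⁴ = (0.750)² × (5.00)⁴ = 0.5625 × 625.0 = 351.6.

352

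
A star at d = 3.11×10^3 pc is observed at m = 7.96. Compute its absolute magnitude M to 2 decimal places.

-4.50

M = m − 5 log₁₀(d/10 pc) = 7.96 − 5 log₁₀(3.11×10^3/10)
  = 7.96 − 5 × 2.493 = 7.96 − 12.46 = -4.50.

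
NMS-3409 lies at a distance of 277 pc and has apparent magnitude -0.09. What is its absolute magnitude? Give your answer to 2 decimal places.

-7.30

M = m − 5 log₁₀(d/10 pc) = -0.09 − 5 log₁₀(277/10)
  = -0.09 − 5 × 1.442 = -0.09 − 7.21 = -7.30.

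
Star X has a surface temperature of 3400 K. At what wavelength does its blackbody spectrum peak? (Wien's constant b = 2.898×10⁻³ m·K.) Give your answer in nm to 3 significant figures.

λ_max = b/T = 2.898×10⁻³ / 3400 = 8.52×10^-7 m = 852.4 nm.

852 nm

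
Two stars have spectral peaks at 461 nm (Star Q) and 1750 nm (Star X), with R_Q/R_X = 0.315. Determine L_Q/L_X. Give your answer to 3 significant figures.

20.6

Wien's law gives T ∝ 1/λ_max, so T_Q/T_X = λ_X/λ_Q = 1750/461 = 3.796.
Then L ∝ R²T⁴ gives L_Q/L_X = (0.315)² × (3.796)⁴ = 0.09923 × 207.7 = 20.60.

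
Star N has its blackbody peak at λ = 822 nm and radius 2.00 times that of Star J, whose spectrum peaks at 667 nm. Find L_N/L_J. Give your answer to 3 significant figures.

Wien's law gives T ∝ 1/λ_max, so T_N/T_J = λ_J/λ_N = 667/822 = 0.8114.
Then L ∝ R²T⁴ gives L_N/L_J = (2.00)² × (0.8114)⁴ = 4.000 × 0.4335 = 1.734.

1.73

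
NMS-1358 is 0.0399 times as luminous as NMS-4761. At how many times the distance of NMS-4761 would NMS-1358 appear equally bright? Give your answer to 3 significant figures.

0.200

Equal flux requires L_NMS-1358/d_NMS-1358² = L_NMS-4761/d_NMS-4761², so d_NMS-1358/d_NMS-4761 = √(L_NMS-1358/L_NMS-4761)
= √(0.0399) = 0.1997.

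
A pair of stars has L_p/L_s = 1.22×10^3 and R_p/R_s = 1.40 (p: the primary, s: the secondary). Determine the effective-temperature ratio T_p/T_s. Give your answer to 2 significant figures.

L ∝ R²T⁴ gives T ∝ (L/R²)^(1/4), so
T_p/T_s = (1.22×10^3 / 1.40²)^(1/4) = (622.4)^(1/4) = 4.995.

5.0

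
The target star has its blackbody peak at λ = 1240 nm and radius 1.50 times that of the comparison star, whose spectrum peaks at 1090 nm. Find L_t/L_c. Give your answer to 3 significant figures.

Wien's law gives T ∝ 1/λ_max, so T_t/T_c = λ_c/λ_t = 1090/1240 = 0.8790.
Then L ∝ R²T⁴ gives L_t/L_c = (1.50)² × (0.8790)⁴ = 2.250 × 0.5971 = 1.343.

1.34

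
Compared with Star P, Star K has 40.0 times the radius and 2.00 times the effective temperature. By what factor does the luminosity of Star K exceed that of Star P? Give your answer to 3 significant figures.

From the Stefan–Boltzmann law, L ∝ R²T⁴, so
L_K/L_P = (R_K/R_P)² (T_K/T_P)⁴ = (40.0)² × (2.00)⁴ = 1600 × 16.00 = 2.560×10^4.

2.56×10^4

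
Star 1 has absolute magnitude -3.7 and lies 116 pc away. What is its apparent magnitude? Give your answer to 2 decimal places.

m = M + 5 log₁₀(d/10 pc) = -3.7 + 5 log₁₀(116/10)
  = -3.7 + 5 × 1.064 = -3.7 + 5.32 = 1.62.

1.62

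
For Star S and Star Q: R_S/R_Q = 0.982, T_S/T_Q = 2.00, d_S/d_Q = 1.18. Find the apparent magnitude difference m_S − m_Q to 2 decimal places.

L_S/L_Q = (0.982)²(2.00)⁴ = 15.43.
F_S/F_Q = (L_S/L_Q)/(d_S/d_Q)² = 15.43/1.392 = 11.08.
m_S − m_Q = −2.5 log₁₀(11.08) = -2.61.

-2.61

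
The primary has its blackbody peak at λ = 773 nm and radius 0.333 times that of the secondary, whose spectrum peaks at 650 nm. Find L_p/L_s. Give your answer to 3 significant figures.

Wien's law gives T ∝ 1/λ_max, so T_p/T_s = λ_s/λ_p = 650/773 = 0.8409.
Then L ∝ R²T⁴ gives L_p/L_s = (0.333)² × (0.8409)⁴ = 0.1109 × 0.5000 = 0.05544.

0.0554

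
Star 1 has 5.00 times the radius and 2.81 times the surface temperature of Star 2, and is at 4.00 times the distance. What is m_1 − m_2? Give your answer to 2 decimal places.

L_1/L_2 = (5.00)²(2.81)⁴ = 1559.
F_1/F_2 = (L_1/L_2)/(d_1/d_2)² = 1559/16.00 = 97.42.
m_1 − m_2 = −2.5 log₁₀(97.42) = -4.97.

-4.97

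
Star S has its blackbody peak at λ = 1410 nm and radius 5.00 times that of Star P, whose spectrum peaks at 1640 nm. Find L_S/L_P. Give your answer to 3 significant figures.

Wien's law gives T ∝ 1/λ_max, so T_S/T_P = λ_P/λ_S = 1640/1410 = 1.163.
Then L ∝ R²T⁴ gives L_S/L_P = (5.00)² × (1.163)⁴ = 25.00 × 1.830 = 45.76.

45.8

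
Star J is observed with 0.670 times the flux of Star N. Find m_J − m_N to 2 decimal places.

0.43

m_J − m_N = −2.5 log₁₀(F_J/F_N) = −2.5 log₁₀(0.670) = −2.5 × (-0.174) = 0.435.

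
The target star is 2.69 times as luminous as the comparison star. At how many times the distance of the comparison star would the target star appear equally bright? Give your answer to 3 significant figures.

1.64

Equal flux requires L_t/d_t² = L_c/d_c², so d_t/d_c = √(L_t/L_c)
= √(2.69) = 1.640.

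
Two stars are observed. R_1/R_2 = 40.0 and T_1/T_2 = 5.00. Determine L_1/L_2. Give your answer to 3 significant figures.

1.00×10^6

From the Stefan–Boltzmann law, L ∝ R²T⁴, so
L_1/L_2 = (R_1/R_2)² (T_1/T_2)⁴ = (40.0)² × (5.00)⁴ = 1600 × 625.0 = 1.000×10^6.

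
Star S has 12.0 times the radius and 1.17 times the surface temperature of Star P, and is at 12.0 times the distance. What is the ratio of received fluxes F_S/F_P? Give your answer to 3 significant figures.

1.87

L_S/L_P = (R_S/R_P)²(T_S/T_P)⁴ = (12.0)² × (1.17)⁴ = 269.8.
F_S/F_P = (L_S/L_P)/(d_S/d_P)² = 269.8 / (12.0)² = 1.874.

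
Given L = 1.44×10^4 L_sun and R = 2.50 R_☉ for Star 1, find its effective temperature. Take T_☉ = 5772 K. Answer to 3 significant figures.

4.00×10^4 K

T/T_☉ = (L/L_☉)^(1/4) / (R/R_☉)^(1/2)
T = 5772 × (1.44×10^4)^(1/4) / √(2.50) = 5772 × 10.95 / 1.581 = 3.999×10^4 K.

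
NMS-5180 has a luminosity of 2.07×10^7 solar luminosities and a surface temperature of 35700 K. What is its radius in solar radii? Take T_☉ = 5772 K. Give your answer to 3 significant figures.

119 solar radii

R/R_☉ = √(L/L_☉) / (T/T_☉)² = √(2.07×10^7) / (6.185)²
       = 4550 / 38.25 = 118.9.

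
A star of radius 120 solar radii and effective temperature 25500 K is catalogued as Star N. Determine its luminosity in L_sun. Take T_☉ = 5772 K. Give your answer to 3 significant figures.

L/L_☉ = (R/R_☉)² (T/T_☉)⁴ = (120)² × (25500/5772)⁴
       = 1.440×10^4 × (4.418)⁴ = 1.440×10^4 × 380.9 = 5.486×10^6.

5.49×10^6 L_sun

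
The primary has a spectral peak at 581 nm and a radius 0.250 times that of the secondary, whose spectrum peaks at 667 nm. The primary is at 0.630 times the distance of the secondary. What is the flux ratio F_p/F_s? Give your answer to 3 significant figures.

0.274

Wien's law: T_p/T_s = λ_s/λ_p = 667/581 = 1.148.
L_p/L_s = (R_p/R_s)²(T_p/T_s)⁴ = (0.250)²(1.148)⁴ = 0.1086.
F_p/F_s = (L_p/L_s)/(d_p/d_s)² = 0.1086/(0.630)² = 0.2735.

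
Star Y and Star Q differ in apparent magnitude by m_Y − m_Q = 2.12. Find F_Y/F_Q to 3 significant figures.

0.142

F_Y/F_Q = 10^(−(m_Y − m_Q)/2.5) = 10^(-2.12/2.5) = 10^-0.848 = 0.1419.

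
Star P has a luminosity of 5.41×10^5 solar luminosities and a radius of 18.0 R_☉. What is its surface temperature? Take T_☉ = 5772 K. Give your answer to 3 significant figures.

3.69×10^4 K

T/T_☉ = (L/L_☉)^(1/4) / (R/R_☉)^(1/2)
T = 5772 × (5.41×10^5)^(1/4) / √(18.0) = 5772 × 27.12 / 4.243 = 3.690×10^4 K.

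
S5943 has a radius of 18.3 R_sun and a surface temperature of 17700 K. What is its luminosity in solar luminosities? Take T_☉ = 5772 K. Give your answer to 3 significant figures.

L/L_☉ = (R/R_☉)² (T/T_☉)⁴ = (18.3)² × (17700/5772)⁴
       = 334.9 × (3.067)⁴ = 334.9 × 88.43 = 2.961×10^4.

2.96×10^4 solar luminosities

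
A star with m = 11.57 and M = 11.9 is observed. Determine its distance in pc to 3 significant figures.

m − M = 5 log₁₀(d/10 pc)
11.57 − (11.9) = -0.33 = 5 log₁₀(d/10)
d = 10 × 10^(-0.33/5) = 10 × 10^-0.066 = 8.590 pc.

8.59 pc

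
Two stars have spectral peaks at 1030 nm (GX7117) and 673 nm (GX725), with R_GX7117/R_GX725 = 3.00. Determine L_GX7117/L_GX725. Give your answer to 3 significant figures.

Wien's law gives T ∝ 1/λ_max, so T_GX7117/T_GX725 = λ_GX725/λ_GX7117 = 673/1030 = 0.6534.
Then L ∝ R²T⁴ gives L_GX7117/L_GX725 = (3.00)² × (0.6534)⁴ = 9.000 × 0.1823 = 1.640.

1.64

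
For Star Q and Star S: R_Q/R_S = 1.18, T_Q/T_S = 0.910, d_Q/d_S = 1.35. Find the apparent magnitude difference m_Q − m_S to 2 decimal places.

0.70

L_Q/L_S = (1.18)²(0.910)⁴ = 0.9548.
F_Q/F_S = (L_Q/L_S)/(d_Q/d_S)² = 0.9548/1.823 = 0.5239.
m_Q − m_S = −2.5 log₁₀(0.5239) = 0.70.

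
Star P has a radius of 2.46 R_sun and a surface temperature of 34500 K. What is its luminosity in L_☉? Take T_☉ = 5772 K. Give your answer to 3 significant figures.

7.72×10^3 L_☉

L/L_☉ = (R/R_☉)² (T/T_☉)⁴ = (2.46)² × (34500/5772)⁴
       = 6.052 × (5.977)⁴ = 6.052 × 1276 = 7724.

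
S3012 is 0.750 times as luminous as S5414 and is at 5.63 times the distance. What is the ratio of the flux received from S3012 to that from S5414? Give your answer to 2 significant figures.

0.024

F = L/(4πd²), so F_S3012/F_S5414 = (L_S3012/L_S5414) / (d_S3012/d_S5414)²
= 0.750 / (5.63)² = 0.750 / 31.70 = 0.02366.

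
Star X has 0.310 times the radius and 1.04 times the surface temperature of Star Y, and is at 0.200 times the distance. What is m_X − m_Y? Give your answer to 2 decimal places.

L_X/L_Y = (0.310)²(1.04)⁴ = 0.1124.
F_X/F_Y = (L_X/L_Y)/(d_X/d_Y)² = 0.1124/0.04000 = 2.811.
m_X − m_Y = −2.5 log₁₀(2.811) = -1.12.

-1.12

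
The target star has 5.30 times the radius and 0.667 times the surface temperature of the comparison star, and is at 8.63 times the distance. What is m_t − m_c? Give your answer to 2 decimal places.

L_t/L_c = (5.30)²(0.667)⁴ = 5.560.
F_t/F_c = (L_t/L_c)/(d_t/d_c)² = 5.560/74.48 = 0.07465.
m_t − m_c = −2.5 log₁₀(0.07465) = 2.82.

2.82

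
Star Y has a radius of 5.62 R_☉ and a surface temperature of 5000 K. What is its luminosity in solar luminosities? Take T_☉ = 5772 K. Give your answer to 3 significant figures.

L/L_☉ = (R/R_☉)² (T/T_☉)⁴ = (5.62)² × (5000/5772)⁴
       = 31.58 × (0.8663)⁴ = 31.58 × 0.5631 = 17.78.

17.8 solar luminosities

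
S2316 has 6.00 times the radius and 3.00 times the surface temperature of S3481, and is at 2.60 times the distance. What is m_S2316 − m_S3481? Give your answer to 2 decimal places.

-6.59

L_S2316/L_S3481 = (6.00)²(3.00)⁴ = 2916.
F_S2316/F_S3481 = (L_S2316/L_S3481)/(d_S2316/d_S3481)² = 2916/6.760 = 431.4.
m_S2316 − m_S3481 = −2.5 log₁₀(431.4) = -6.59.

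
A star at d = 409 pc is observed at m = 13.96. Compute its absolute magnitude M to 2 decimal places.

5.90

M = m − 5 log₁₀(d/10 pc) = 13.96 − 5 log₁₀(409/10)
  = 13.96 − 5 × 1.612 = 13.96 − 8.06 = 5.90.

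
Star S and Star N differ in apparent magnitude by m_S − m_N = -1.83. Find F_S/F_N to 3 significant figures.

F_S/F_N = 10^(−(m_S − m_N)/2.5) = 10^(1.83/2.5) = 10^0.732 = 5.395.

5.40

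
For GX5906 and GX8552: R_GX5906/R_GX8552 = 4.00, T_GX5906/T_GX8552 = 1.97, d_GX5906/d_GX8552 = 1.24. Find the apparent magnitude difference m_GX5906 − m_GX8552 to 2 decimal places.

L_GX5906/L_GX8552 = (4.00)²(1.97)⁴ = 241.0.
F_GX5906/F_GX8552 = (L_GX5906/L_GX8552)/(d_GX5906/d_GX8552)² = 241.0/1.538 = 156.7.
m_GX5906 − m_GX8552 = −2.5 log₁₀(156.7) = -5.49.

-5.49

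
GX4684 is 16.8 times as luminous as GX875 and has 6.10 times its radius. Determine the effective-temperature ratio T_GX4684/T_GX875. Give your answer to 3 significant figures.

0.820

L ∝ R²T⁴ gives T ∝ (L/R²)^(1/4), so
T_GX4684/T_GX875 = (16.8 / 6.10²)^(1/4) = (0.4515)^(1/4) = 0.8197.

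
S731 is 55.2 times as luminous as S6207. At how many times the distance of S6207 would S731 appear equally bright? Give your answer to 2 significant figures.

7.4

Equal flux requires L_S731/d_S731² = L_S6207/d_S6207², so d_S731/d_S6207 = √(L_S731/L_S6207)
= √(55.2) = 7.430.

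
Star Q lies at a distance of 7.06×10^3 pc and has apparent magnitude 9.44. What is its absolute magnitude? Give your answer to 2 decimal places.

-4.80

M = m − 5 log₁₀(d/10 pc) = 9.44 − 5 log₁₀(7.06×10^3/10)
  = 9.44 − 5 × 2.849 = 9.44 − 14.24 = -4.80.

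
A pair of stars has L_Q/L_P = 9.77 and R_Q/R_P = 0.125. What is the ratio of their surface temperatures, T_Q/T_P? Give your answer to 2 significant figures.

5.0

L ∝ R²T⁴ gives T ∝ (L/R²)^(1/4), so
T_Q/T_P = (9.77 / 0.125²)^(1/4) = (625.3)^(1/4) = 5.001.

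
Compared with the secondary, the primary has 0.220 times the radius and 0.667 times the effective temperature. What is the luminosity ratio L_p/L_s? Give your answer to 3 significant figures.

From the Stefan–Boltzmann law, L ∝ R²T⁴, so
L_p/L_s = (R_p/R_s)² (T_p/T_s)⁴ = (0.220)² × (0.667)⁴ = 0.04840 × 0.1979 = 0.009580.

0.00958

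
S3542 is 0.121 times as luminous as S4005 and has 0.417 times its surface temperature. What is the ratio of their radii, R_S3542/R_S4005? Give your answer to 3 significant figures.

L ∝ R²T⁴ gives R ∝ √L / T², so
R_S3542/R_S4005 = √(0.121) / (0.417)² = 0.3479 / 0.1739 = 2.000.

2.00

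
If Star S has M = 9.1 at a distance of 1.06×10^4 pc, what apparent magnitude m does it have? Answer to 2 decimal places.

24.23

m = M + 5 log₁₀(d/10 pc) = 9.1 + 5 log₁₀(1.06×10^4/10)
  = 9.1 + 5 × 3.025 = 9.1 + 15.13 = 24.23.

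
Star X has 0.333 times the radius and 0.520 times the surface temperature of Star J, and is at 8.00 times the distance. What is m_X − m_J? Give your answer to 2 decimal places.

L_X/L_J = (0.333)²(0.520)⁴ = 0.008108.
F_X/F_J = (L_X/L_J)/(d_X/d_J)² = 0.008108/64.00 = 1.267×10^-4.
m_X − m_J = −2.5 log₁₀(1.267×10^-4) = 9.74.

9.74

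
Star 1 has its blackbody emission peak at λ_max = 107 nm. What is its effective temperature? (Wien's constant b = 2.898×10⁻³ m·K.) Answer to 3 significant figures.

T = b/λ_max = 2.898×10⁻³ / (107×10⁻⁹) = 2.708×10^4 K.

2.71×10^4 K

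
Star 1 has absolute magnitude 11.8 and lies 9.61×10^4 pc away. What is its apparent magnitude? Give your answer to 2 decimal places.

31.71

m = M + 5 log₁₀(d/10 pc) = 11.8 + 5 log₁₀(9.61×10^4/10)
  = 11.8 + 5 × 3.983 = 11.8 + 19.91 = 31.71.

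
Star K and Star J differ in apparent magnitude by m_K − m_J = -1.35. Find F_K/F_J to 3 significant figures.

F_K/F_J = 10^(−(m_K − m_J)/2.5) = 10^(1.35/2.5) = 10^0.540 = 3.467.

3.47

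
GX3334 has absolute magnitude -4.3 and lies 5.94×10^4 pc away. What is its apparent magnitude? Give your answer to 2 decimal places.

m = M + 5 log₁₀(d/10 pc) = -4.3 + 5 log₁₀(5.94×10^4/10)
  = -4.3 + 5 × 3.774 = -4.3 + 18.87 = 14.57.

14.57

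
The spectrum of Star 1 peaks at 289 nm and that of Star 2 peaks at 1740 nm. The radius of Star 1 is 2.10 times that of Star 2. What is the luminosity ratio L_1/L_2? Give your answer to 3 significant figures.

5.79×10^3

Wien's law gives T ∝ 1/λ_max, so T_1/T_2 = λ_2/λ_1 = 1740/289 = 6.021.
Then L ∝ R²T⁴ gives L_1/L_2 = (2.10)² × (6.021)⁴ = 4.410 × 1314 = 5795.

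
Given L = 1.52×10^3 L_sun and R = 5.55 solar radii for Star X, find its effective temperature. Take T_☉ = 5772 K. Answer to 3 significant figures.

1.53×10^4 K

T/T_☉ = (L/L_☉)^(1/4) / (R/R_☉)^(1/2)
T = 5772 × (1.52×10^3)^(1/4) / √(5.55) = 5772 × 6.244 / 2.356 = 1.530×10^4 K.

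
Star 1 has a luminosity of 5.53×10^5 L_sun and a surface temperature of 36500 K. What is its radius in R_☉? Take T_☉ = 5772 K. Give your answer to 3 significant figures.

18.6 R_☉

R/R_☉ = √(L/L_☉) / (T/T_☉)² = √(5.53×10^5) / (6.324)²
       = 743.6 / 39.99 = 18.60.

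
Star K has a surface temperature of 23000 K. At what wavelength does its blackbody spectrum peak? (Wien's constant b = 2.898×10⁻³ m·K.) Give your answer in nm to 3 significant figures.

λ_max = b/T = 2.898×10⁻³ / 23000 = 1.26×10^-7 m = 126.0 nm.

126 nm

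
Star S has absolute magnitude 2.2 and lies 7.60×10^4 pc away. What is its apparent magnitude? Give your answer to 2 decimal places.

21.60

m = M + 5 log₁₀(d/10 pc) = 2.2 + 5 log₁₀(7.60×10^4/10)
  = 2.2 + 5 × 3.881 = 2.2 + 19.40 = 21.60.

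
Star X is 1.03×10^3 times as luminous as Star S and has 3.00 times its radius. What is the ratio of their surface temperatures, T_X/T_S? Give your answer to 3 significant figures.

3.27

L ∝ R²T⁴ gives T ∝ (L/R²)^(1/4), so
T_X/T_S = (1.03×10^3 / 3.00²)^(1/4) = (114.4)^(1/4) = 3.271.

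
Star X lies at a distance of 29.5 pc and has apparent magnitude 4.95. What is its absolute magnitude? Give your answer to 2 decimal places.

M = m − 5 log₁₀(d/10 pc) = 4.95 − 5 log₁₀(29.5/10)
  = 4.95 − 5 × 0.470 = 4.95 − 2.35 = 2.60.

2.60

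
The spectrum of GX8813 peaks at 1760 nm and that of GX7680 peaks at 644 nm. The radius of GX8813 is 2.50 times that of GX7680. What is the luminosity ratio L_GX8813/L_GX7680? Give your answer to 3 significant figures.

0.112

Wien's law gives T ∝ 1/λ_max, so T_GX8813/T_GX7680 = λ_GX7680/λ_GX8813 = 644/1760 = 0.3659.
Then L ∝ R²T⁴ gives L_GX8813/L_GX7680 = (2.50)² × (0.3659)⁴ = 6.250 × 0.01793 = 0.1120.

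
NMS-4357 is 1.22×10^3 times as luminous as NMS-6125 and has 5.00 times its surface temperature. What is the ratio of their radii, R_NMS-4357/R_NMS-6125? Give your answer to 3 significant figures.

1.40

L ∝ R²T⁴ gives R ∝ √L / T², so
R_NMS-4357/R_NMS-6125 = √(1.22×10^3) / (5.00)² = 34.93 / 25.00 = 1.397.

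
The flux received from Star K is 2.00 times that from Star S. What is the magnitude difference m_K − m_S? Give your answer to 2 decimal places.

-0.75

m_K − m_S = −2.5 log₁₀(F_K/F_S) = −2.5 log₁₀(2.00) = −2.5 × (0.301) = -0.753.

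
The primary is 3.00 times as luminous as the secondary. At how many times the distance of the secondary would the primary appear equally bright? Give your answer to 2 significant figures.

1.7

Equal flux requires L_p/d_p² = L_s/d_s², so d_p/d_s = √(L_p/L_s)
= √(3.00) = 1.732.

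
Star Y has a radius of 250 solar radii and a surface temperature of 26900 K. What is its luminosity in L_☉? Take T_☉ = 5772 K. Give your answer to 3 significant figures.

L/L_☉ = (R/R_☉)² (T/T_☉)⁴ = (250)² × (26900/5772)⁴
       = 6.250×10^4 × (4.660)⁴ = 6.250×10^4 × 471.7 = 2.948×10^7.

2.95×10^7 L_☉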